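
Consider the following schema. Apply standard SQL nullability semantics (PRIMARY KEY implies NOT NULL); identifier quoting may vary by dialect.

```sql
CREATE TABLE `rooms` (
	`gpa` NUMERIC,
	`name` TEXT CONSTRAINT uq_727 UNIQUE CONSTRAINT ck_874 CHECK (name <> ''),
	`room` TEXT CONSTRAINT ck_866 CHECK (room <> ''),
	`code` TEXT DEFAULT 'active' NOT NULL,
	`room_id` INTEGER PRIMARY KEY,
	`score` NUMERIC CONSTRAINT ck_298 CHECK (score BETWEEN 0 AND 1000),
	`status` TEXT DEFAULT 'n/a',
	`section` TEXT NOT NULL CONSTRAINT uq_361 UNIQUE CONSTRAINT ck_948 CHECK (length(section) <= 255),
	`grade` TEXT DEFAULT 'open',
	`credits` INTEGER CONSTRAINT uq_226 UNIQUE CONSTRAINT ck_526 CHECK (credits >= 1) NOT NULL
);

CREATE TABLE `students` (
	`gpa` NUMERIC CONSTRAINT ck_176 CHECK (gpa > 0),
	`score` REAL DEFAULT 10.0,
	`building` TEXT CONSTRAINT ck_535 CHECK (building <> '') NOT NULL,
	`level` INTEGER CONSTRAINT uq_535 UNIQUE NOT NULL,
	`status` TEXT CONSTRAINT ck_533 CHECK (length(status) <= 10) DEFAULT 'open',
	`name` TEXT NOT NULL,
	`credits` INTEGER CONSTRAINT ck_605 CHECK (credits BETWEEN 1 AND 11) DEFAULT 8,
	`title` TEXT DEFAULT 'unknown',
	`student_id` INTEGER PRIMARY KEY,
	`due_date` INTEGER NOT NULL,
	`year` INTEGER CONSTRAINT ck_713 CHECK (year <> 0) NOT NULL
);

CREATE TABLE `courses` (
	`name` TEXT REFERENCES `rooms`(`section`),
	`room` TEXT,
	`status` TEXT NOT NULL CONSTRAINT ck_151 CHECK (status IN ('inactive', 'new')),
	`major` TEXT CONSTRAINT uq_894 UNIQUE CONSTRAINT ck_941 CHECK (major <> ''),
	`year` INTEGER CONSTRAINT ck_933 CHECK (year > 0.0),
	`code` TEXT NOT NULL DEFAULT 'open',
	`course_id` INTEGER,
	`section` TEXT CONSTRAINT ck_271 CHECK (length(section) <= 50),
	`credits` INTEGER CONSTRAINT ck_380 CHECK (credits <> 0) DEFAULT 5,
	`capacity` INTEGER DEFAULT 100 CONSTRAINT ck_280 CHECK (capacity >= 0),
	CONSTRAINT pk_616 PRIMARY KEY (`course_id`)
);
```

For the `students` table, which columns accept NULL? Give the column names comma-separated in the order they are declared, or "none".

- gpa: CHECK does not forbid NULL (a CHECK constraint passes when its expression is NULL) → nullable.
- score: DEFAULT only fills an omitted column; an explicit NULL is still allowed → nullable.
- building: declared NOT NULL → not nullable.
- level: declared NOT NULL → not nullable.
- status: CHECK does not forbid NULL (a CHECK constraint passes when its expression is NULL) → nullable.
- name: declared NOT NULL → not nullable.
- credits: CHECK does not forbid NULL (a CHECK constraint passes when its expression is NULL) → nullable.
- title: DEFAULT only fills an omitted column; an explicit NULL is still allowed → nullable.
- student_id: part of the PRIMARY KEY, which implies NOT NULL → not nullable.
- due_date: declared NOT NULL → not nullable.
- year: declared NOT NULL → not nullable.

gpa, score, status, credits, title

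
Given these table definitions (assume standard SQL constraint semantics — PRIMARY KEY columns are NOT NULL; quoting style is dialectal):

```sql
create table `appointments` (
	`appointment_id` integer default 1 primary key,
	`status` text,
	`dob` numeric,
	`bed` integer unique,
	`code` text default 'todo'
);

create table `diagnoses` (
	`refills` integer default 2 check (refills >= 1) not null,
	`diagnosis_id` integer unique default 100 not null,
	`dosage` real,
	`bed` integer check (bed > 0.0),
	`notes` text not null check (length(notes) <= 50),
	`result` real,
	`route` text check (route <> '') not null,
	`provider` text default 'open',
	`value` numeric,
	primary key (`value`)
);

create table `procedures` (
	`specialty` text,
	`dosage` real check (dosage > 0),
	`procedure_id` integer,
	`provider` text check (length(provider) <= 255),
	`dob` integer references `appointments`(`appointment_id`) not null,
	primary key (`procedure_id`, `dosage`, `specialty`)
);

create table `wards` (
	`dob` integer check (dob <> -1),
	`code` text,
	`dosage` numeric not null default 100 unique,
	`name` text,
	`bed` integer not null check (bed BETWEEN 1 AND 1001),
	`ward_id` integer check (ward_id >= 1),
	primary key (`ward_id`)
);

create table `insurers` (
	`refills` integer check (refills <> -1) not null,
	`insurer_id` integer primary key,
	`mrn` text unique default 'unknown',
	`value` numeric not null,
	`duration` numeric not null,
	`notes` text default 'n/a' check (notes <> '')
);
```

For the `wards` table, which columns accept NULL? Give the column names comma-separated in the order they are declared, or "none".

- dob: CHECK does not forbid NULL (a CHECK constraint passes when its expression is NULL) → nullable.
- code: no NOT NULL constraint applies → nullable.
- dosage: declared NOT NULL → not nullable.
- name: no NOT NULL constraint applies → nullable.
- bed: declared NOT NULL → not nullable.
- ward_id: part of the PRIMARY KEY, which implies NOT NULL → not nullable.

dob, code, name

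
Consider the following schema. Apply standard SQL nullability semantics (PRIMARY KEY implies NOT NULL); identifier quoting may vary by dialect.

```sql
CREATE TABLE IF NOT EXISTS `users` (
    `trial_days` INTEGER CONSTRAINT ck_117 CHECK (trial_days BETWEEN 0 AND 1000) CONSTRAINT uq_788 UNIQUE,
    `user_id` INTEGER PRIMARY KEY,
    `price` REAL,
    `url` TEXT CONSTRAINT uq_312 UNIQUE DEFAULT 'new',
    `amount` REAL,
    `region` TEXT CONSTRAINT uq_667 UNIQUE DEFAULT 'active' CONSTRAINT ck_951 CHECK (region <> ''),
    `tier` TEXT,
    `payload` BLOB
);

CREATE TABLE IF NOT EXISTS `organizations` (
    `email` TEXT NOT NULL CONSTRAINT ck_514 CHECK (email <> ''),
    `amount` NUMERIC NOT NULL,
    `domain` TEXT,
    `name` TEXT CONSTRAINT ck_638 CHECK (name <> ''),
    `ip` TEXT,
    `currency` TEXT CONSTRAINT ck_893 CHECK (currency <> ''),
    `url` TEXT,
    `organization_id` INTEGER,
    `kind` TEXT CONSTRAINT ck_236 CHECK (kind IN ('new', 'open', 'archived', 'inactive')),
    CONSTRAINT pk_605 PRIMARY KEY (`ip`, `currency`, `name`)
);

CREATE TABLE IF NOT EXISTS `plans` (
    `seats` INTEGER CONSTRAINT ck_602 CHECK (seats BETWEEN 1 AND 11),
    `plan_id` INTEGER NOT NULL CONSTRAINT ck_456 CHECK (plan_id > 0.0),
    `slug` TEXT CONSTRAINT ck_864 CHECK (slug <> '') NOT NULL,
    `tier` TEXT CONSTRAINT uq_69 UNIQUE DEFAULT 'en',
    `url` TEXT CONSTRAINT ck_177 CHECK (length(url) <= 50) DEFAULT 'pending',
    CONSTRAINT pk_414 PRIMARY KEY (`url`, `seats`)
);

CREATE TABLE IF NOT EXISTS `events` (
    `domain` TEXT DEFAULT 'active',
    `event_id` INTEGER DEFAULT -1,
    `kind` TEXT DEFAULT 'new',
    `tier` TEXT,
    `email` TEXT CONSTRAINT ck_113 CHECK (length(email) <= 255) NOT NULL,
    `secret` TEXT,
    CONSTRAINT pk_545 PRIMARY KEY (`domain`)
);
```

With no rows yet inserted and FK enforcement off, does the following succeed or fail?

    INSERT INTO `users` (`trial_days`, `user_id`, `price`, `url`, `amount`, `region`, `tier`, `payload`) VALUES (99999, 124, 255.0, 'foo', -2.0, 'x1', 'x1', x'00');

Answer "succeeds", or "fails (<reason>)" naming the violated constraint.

The value 99999 for trial_days violates CHECK (trial_days BETWEEN 0 AND 1000).

fails (CHECK on trial_days)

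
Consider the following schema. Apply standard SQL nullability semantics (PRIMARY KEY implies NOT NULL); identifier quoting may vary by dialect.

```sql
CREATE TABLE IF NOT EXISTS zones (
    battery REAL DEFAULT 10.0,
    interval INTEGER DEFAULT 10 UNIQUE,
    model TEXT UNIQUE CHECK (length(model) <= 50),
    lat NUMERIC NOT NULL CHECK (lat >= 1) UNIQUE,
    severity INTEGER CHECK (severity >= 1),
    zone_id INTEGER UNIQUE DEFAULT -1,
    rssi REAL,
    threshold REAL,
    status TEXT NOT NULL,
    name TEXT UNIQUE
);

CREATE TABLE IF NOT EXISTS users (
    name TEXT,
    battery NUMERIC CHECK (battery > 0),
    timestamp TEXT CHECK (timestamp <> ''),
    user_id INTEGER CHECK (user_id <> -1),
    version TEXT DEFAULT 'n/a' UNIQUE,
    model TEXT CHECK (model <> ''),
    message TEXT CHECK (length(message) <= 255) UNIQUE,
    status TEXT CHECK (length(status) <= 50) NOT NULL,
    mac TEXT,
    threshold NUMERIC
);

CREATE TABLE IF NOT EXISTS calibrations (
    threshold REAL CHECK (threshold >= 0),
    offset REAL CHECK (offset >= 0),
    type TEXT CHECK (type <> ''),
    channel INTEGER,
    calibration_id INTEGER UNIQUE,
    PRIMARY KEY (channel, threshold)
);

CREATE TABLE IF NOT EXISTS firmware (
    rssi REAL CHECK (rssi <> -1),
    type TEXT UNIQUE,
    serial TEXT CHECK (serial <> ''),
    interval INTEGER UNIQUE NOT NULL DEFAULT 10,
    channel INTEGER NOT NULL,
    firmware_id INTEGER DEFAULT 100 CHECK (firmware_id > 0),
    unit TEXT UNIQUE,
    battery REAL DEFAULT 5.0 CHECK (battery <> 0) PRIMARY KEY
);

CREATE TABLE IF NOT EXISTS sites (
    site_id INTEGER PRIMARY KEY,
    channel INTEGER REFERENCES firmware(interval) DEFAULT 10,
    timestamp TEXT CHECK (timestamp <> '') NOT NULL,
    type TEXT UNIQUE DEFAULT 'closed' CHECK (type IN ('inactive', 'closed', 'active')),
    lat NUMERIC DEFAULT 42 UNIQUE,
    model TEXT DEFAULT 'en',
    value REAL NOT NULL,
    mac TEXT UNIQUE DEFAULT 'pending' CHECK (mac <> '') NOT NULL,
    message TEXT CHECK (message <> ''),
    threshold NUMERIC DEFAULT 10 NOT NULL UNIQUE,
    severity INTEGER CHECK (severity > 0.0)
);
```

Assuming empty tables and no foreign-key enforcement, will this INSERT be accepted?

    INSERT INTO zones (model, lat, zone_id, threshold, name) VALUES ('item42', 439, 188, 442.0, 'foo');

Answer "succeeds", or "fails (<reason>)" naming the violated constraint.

fails (NOT NULL on status)

status is omitted from the column list and has no DEFAULT, so it would receive NULL.
But status is declared NOT NULL.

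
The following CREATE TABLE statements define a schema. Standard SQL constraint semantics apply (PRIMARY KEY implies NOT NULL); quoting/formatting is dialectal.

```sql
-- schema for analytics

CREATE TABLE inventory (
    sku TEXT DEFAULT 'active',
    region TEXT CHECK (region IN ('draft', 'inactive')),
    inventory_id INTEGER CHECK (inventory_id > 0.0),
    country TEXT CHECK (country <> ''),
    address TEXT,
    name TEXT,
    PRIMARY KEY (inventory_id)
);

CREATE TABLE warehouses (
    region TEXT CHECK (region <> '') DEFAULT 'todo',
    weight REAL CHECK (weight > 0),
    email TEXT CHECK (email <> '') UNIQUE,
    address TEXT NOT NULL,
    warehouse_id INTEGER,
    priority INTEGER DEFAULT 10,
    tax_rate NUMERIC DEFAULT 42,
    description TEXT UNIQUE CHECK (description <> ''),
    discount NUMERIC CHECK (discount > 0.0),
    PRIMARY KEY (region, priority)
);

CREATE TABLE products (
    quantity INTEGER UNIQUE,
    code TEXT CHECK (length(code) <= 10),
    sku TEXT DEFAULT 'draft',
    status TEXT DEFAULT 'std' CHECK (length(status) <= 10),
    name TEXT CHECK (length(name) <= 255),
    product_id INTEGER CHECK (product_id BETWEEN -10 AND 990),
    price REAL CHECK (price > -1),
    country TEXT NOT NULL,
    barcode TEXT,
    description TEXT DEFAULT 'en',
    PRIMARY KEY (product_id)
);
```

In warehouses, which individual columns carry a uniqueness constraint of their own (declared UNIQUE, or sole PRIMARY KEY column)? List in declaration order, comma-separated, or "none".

email, description

- region: part of a composite PRIMARY KEY — only the tuple is unique, not this column on its own.
- weight: no UNIQUE or single-column PK constraint.
- email: declared UNIQUE → unique.
- address: no UNIQUE or single-column PK constraint.
- warehouse_id: no UNIQUE or single-column PK constraint.
- priority: part of a composite PRIMARY KEY — only the tuple is unique, not this column on its own.
- tax_rate: no UNIQUE or single-column PK constraint.
- description: declared UNIQUE → unique.
- discount: no UNIQUE or single-column PK constraint.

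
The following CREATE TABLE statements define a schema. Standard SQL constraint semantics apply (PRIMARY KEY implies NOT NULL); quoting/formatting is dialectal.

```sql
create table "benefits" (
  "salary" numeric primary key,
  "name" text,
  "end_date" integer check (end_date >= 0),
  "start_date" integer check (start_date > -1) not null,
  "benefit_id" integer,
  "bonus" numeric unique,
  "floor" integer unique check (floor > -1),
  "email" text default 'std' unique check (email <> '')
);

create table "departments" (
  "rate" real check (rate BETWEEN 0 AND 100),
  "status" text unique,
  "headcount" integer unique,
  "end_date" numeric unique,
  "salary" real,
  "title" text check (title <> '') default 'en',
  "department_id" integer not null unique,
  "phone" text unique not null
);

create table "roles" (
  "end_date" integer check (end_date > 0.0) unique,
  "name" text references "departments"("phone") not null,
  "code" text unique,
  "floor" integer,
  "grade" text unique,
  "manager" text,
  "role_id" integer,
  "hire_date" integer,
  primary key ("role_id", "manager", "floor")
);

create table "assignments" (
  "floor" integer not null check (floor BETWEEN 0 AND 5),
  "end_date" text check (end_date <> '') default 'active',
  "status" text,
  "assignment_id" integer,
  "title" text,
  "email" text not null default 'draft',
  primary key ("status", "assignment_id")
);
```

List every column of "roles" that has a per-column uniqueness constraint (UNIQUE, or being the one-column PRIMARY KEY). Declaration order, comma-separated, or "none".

end_date, code, grade

- end_date: declared UNIQUE → unique.
- name: no UNIQUE or single-column PK constraint.
- code: declared UNIQUE → unique.
- floor: part of a composite PRIMARY KEY — only the tuple is unique, not this column on its own.
- grade: declared UNIQUE → unique.
- manager: part of a composite PRIMARY KEY — only the tuple is unique, not this column on its own.
- role_id: part of a composite PRIMARY KEY — only the tuple is unique, not this column on its own.
- hire_date: no UNIQUE or single-column PK constraint.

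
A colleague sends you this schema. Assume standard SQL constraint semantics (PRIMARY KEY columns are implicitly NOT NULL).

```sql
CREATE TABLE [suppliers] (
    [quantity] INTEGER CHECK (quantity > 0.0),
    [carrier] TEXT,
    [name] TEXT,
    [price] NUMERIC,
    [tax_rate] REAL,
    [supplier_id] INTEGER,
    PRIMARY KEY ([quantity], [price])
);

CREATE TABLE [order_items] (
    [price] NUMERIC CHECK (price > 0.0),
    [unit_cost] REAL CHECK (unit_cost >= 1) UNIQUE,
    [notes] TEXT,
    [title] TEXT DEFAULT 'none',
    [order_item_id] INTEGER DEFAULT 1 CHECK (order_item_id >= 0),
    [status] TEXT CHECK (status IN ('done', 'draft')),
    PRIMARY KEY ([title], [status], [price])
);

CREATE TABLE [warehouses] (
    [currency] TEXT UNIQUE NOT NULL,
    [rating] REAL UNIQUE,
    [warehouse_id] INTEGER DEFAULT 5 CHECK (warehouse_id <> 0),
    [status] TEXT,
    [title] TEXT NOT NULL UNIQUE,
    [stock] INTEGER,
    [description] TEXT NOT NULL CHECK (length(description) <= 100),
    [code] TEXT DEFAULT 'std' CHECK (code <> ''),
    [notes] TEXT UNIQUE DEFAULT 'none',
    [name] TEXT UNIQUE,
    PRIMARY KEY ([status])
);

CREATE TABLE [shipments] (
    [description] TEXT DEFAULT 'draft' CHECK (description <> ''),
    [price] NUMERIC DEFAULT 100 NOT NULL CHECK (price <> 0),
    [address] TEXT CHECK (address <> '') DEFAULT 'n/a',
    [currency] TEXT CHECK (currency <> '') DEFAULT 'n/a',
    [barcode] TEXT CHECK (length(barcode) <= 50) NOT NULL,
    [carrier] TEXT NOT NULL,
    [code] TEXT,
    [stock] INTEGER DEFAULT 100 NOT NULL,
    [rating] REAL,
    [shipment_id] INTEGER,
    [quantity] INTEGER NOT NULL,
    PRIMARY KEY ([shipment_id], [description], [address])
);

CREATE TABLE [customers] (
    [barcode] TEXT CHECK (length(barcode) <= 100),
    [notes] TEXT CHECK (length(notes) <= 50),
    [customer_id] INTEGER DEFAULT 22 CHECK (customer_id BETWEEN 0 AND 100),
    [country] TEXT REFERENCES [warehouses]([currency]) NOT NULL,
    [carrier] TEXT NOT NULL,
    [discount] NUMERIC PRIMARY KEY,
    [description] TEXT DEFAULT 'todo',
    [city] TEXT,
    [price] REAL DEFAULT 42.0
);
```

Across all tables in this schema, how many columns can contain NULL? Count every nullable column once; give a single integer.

22

suppliers: 4 nullable (carrier, name, tax_rate, supplier_id — PK (quantity, price) and explicit NOT NULL columns excluded).
order_items: 3 nullable (unit_cost, notes, order_item_id — PK (title, status, price) and explicit NOT NULL columns excluded).
warehouses: 6 nullable (rating, warehouse_id, stock, code, notes, name — PK (status) and explicit NOT NULL columns excluded).
shipments: 3 nullable (currency, code, rating — PK (shipment_id, description, address) and explicit NOT NULL columns excluded).
customers: 6 nullable (barcode, notes, customer_id, description, city, price — PK (discount) and explicit NOT NULL columns excluded).
Total: 4 + 3 + 6 + 3 + 6 = 22.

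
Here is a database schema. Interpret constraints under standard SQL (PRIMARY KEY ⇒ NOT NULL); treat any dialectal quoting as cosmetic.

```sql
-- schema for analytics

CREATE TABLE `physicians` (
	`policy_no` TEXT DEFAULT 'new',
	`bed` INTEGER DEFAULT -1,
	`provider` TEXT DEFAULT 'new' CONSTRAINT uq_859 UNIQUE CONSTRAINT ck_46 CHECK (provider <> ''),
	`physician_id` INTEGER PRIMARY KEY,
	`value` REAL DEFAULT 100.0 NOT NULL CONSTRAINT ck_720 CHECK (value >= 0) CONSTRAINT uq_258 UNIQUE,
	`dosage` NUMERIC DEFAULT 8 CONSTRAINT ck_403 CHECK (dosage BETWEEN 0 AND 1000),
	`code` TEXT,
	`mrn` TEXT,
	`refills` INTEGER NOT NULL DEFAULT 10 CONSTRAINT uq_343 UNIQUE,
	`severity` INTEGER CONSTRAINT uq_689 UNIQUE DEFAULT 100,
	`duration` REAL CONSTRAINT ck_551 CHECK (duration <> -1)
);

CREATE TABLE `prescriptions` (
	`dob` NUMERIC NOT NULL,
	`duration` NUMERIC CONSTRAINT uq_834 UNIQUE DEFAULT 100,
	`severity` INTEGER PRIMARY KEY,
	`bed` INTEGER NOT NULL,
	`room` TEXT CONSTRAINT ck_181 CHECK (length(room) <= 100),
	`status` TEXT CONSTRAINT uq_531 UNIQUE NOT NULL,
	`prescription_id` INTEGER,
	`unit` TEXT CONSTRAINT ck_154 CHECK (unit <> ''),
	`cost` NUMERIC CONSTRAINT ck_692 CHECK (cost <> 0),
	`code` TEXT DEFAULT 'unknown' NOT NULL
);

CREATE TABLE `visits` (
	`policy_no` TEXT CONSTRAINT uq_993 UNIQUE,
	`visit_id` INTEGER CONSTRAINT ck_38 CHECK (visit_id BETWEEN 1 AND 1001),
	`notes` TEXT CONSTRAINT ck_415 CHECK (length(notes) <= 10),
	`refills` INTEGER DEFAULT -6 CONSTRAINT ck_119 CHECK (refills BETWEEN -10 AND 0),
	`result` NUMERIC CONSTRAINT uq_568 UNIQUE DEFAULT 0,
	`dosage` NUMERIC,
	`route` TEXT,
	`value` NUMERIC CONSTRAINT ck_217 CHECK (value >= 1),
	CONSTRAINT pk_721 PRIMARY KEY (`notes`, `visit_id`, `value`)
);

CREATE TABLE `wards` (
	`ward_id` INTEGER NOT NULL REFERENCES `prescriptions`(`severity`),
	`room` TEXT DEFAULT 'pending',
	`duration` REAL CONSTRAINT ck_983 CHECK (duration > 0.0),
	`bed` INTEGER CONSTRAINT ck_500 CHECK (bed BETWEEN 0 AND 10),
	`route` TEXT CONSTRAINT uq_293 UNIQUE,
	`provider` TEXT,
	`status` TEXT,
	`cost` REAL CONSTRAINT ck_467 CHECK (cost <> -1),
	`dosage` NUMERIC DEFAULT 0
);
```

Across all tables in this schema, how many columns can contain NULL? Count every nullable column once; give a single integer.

physicians: 8 nullable (policy_no, bed, provider, dosage, code, mrn, severity, duration — PK (physician_id) and explicit NOT NULL columns excluded).
prescriptions: 5 nullable (duration, room, prescription_id, unit, cost — PK (severity) and explicit NOT NULL columns excluded).
visits: 5 nullable (policy_no, refills, result, dosage, route — PK (notes, visit_id, value) and explicit NOT NULL columns excluded).
wards: 8 nullable (room, duration, bed, route, provider, status, cost, dosage — PK none and explicit NOT NULL columns excluded).
Total: 8 + 5 + 5 + 8 = 26.

26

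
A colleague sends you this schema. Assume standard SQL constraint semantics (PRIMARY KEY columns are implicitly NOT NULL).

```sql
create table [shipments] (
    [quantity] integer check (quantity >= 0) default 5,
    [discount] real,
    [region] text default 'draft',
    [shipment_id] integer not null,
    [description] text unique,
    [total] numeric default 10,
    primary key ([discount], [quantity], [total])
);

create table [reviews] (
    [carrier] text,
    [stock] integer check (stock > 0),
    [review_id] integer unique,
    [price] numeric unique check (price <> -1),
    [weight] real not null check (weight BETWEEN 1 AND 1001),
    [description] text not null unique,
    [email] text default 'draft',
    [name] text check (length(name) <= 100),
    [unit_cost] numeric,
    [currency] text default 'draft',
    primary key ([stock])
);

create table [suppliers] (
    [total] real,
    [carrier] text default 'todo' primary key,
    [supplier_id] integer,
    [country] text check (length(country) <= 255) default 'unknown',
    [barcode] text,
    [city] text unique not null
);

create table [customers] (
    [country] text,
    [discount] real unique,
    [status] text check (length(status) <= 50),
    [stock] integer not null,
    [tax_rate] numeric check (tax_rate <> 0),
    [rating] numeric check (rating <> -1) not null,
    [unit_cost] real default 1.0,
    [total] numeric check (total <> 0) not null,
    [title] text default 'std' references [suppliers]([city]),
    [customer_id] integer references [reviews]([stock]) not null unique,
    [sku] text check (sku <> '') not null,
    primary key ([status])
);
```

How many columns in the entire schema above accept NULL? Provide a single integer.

18

shipments: 2 nullable (region, description — PK (discount, quantity, total) and explicit NOT NULL columns excluded).
reviews: 7 nullable (carrier, review_id, price, email, name, unit_cost, currency — PK (stock) and explicit NOT NULL columns excluded).
suppliers: 4 nullable (total, supplier_id, country, barcode — PK (carrier) and explicit NOT NULL columns excluded).
customers: 5 nullable (country, discount, tax_rate, unit_cost, title — PK (status) and explicit NOT NULL columns excluded).
Total: 2 + 7 + 4 + 5 = 18.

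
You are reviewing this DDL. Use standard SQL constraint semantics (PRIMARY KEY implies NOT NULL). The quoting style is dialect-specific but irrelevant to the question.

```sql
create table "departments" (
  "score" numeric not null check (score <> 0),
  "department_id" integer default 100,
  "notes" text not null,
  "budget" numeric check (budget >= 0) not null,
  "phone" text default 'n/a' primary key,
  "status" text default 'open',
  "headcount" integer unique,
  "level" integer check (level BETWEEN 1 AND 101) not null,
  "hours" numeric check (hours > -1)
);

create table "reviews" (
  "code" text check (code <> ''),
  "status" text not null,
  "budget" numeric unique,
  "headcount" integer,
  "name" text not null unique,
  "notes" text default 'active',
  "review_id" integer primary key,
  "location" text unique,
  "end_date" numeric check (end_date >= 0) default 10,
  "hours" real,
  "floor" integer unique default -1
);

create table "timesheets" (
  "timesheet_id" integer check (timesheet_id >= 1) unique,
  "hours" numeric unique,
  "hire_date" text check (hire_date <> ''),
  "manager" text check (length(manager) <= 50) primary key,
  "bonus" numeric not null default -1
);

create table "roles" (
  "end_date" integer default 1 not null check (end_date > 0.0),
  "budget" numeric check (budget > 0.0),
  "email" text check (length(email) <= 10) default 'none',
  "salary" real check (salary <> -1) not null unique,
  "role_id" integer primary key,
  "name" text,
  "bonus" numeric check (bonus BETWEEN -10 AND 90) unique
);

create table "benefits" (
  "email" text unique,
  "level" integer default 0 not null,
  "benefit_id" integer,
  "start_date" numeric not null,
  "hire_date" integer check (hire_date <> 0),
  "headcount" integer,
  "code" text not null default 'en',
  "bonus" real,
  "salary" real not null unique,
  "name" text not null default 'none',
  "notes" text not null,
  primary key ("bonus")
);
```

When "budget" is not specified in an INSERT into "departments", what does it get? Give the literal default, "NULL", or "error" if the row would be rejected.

budget has no DEFAULT clause.
Omitting it would insert NULL, but it is declared NOT NULL, so the INSERT fails.

error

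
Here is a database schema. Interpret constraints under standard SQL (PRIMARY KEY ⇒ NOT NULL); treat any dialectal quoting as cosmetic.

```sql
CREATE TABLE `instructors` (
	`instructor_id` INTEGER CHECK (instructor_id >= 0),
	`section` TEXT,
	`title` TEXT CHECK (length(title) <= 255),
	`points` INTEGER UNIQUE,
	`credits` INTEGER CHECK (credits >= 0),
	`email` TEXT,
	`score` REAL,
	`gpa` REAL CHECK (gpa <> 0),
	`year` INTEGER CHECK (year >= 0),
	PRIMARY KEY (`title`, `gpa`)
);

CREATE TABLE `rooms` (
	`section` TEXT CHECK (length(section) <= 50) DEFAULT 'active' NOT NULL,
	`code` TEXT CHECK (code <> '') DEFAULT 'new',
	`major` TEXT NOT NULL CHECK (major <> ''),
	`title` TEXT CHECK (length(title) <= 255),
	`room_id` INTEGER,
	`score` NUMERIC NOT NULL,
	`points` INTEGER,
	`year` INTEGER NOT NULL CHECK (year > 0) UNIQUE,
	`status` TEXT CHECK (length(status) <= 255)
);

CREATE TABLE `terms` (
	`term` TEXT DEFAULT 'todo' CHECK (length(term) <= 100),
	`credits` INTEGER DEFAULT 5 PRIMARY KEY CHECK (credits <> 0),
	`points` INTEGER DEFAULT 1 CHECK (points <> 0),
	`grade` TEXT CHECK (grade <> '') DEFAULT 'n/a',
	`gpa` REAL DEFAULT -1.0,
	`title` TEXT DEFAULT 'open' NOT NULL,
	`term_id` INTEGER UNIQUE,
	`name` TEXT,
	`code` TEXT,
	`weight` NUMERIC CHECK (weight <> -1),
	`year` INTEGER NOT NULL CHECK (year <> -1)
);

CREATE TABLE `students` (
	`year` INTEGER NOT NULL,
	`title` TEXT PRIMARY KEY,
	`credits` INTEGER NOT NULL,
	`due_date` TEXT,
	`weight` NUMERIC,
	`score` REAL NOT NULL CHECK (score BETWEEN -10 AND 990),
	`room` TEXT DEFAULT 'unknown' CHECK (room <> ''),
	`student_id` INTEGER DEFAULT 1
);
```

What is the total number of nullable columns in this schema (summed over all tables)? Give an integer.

24

instructors: 7 nullable (instructor_id, section, points, credits, email, score, year — PK (title, gpa) and explicit NOT NULL columns excluded).
rooms: 5 nullable (code, title, room_id, points, status — PK none and explicit NOT NULL columns excluded).
terms: 8 nullable (term, points, grade, gpa, term_id, name, code, weight — PK (credits) and explicit NOT NULL columns excluded).
students: 4 nullable (due_date, weight, room, student_id — PK (title) and explicit NOT NULL columns excluded).
Total: 7 + 5 + 8 + 4 = 24.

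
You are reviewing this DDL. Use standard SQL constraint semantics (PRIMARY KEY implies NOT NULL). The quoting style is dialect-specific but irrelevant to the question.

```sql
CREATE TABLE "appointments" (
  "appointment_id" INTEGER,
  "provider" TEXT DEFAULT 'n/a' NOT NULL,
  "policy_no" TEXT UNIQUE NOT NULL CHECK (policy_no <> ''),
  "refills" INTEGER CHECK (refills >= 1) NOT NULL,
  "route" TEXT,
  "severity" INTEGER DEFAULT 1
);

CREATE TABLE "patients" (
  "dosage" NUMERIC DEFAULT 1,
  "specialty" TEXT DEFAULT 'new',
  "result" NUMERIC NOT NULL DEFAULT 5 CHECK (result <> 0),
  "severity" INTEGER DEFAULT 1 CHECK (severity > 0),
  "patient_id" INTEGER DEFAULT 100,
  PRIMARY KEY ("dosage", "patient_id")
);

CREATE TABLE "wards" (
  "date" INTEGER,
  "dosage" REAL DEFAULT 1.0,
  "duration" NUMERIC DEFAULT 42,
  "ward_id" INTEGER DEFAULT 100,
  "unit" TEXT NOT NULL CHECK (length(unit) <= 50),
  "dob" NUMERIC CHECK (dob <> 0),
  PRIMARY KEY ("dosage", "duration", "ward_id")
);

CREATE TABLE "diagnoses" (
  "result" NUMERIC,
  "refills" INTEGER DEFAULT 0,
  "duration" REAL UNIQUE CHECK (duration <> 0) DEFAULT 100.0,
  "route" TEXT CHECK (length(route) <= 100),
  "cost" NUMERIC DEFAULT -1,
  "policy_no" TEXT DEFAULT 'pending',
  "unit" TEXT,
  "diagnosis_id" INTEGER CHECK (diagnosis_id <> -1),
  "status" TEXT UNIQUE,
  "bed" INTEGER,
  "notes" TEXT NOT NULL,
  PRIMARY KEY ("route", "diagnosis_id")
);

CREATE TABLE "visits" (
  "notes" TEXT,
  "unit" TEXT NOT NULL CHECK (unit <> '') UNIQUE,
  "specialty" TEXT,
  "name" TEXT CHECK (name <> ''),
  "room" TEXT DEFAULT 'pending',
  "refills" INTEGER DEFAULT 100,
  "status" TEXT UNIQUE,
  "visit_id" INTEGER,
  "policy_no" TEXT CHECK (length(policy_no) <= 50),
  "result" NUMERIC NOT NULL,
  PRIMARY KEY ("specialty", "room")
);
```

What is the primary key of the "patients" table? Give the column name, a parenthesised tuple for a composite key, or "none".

A table-level PRIMARY KEY clause names 2 columns: dosage, patient_id.
This is a composite key — the combination is unique, not each column individually.

(dosage, patient_id)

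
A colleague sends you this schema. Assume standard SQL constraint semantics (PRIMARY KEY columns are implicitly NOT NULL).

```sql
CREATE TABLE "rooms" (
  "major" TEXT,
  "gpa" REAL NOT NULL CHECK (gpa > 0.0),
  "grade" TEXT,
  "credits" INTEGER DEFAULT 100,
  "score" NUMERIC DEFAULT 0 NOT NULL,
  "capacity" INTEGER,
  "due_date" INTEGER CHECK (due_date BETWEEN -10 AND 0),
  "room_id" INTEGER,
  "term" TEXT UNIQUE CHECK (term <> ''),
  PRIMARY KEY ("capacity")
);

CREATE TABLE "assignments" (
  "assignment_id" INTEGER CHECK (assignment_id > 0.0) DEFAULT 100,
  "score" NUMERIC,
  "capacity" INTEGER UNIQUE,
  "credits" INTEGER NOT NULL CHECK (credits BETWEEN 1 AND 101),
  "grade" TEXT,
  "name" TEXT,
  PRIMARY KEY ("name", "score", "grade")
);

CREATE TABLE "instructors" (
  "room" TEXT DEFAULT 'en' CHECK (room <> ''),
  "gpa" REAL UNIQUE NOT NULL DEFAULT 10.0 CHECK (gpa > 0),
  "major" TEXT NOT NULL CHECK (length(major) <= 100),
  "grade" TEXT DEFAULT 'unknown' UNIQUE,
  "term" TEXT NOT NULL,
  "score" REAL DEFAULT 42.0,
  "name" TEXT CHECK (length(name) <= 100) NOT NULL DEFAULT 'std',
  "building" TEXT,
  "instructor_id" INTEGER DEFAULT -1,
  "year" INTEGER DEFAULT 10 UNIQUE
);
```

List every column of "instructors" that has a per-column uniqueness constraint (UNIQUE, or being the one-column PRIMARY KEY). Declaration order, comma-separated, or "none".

gpa, grade, year

- room: no UNIQUE or single-column PK constraint.
- gpa: declared UNIQUE → unique.
- major: no UNIQUE or single-column PK constraint.
- grade: declared UNIQUE → unique.
- term: no UNIQUE or single-column PK constraint.
- score: no UNIQUE or single-column PK constraint.
- name: no UNIQUE or single-column PK constraint.
- building: no UNIQUE or single-column PK constraint.
- instructor_id: no UNIQUE or single-column PK constraint.
- year: declared UNIQUE → unique.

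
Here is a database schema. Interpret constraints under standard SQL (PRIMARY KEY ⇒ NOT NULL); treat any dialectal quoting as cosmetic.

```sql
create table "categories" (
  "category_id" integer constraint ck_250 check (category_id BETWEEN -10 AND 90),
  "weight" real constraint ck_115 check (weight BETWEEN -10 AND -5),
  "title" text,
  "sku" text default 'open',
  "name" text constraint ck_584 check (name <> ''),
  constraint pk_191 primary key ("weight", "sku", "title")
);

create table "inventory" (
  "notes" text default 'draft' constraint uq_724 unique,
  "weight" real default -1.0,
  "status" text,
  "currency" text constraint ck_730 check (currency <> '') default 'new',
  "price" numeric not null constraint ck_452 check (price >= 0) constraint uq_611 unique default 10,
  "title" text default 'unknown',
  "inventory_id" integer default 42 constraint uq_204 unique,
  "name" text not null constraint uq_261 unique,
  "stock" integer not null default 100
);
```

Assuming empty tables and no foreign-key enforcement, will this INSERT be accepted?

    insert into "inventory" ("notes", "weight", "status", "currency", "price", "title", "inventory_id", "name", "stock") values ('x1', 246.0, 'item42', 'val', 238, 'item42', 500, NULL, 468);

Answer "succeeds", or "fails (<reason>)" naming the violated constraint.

name is explicitly set to NULL, but name is declared NOT NULL.

fails (NOT NULL on name)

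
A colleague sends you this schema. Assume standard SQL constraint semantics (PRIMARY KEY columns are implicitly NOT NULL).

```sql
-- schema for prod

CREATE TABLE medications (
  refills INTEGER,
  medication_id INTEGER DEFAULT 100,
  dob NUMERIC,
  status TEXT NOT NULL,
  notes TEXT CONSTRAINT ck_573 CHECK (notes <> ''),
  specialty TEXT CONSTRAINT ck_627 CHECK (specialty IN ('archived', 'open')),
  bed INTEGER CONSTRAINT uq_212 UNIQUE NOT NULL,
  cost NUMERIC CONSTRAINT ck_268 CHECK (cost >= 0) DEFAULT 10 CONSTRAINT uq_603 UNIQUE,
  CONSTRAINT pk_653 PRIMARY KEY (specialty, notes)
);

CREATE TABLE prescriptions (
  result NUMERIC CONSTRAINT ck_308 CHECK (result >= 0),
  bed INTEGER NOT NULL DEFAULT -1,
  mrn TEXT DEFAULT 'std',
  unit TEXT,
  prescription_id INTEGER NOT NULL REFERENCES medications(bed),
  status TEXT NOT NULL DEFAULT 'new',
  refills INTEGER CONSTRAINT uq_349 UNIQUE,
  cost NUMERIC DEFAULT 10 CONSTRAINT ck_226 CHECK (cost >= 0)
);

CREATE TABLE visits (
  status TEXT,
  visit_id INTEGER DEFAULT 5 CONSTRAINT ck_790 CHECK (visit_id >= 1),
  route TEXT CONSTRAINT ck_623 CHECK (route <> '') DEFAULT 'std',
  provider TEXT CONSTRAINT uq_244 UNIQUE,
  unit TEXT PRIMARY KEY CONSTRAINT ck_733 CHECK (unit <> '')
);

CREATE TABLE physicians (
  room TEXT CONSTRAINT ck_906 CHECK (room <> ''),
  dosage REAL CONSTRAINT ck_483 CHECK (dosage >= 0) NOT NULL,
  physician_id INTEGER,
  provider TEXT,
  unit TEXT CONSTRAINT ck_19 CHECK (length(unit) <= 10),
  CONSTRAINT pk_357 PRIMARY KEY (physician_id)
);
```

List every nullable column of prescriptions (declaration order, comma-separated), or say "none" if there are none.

result, mrn, unit, refills, cost

- result: CHECK does not forbid NULL (a CHECK constraint passes when its expression is NULL) → nullable.
- bed: declared NOT NULL → not nullable.
- mrn: DEFAULT only fills an omitted column; an explicit NULL is still allowed → nullable.
- unit: no NOT NULL constraint applies → nullable.
- prescription_id: declared NOT NULL → not nullable.
- status: declared NOT NULL → not nullable.
- refills: UNIQUE does not imply NOT NULL → nullable.
- cost: CHECK does not forbid NULL (a CHECK constraint passes when its expression is NULL) → nullable.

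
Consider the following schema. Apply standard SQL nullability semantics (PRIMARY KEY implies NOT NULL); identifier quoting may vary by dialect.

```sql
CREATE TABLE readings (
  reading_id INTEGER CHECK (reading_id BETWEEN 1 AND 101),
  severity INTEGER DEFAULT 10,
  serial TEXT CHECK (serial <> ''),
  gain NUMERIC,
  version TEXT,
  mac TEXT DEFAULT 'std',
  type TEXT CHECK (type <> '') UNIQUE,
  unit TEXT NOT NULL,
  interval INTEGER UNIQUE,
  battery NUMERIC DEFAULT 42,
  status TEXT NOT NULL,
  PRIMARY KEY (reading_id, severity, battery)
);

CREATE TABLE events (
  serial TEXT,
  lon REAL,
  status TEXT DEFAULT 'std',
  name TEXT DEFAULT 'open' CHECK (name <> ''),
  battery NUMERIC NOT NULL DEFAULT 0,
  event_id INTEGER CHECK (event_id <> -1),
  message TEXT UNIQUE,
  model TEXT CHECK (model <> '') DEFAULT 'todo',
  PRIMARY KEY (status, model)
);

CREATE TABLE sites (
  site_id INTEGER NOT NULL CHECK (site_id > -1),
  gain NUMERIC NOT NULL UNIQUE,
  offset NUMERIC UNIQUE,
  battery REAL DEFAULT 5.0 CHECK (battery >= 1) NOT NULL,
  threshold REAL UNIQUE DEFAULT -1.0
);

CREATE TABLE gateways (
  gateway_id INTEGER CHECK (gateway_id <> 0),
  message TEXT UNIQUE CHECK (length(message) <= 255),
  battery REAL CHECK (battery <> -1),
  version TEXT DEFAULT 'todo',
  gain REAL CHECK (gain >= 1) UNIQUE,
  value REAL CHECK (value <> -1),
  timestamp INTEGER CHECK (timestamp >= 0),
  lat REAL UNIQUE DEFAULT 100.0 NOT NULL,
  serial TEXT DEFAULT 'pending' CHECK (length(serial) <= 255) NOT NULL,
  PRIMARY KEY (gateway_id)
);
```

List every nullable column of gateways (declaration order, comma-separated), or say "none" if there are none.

message, battery, version, gain, value, timestamp

- gateway_id: part of the PRIMARY KEY, which implies NOT NULL → not nullable.
- message: CHECK does not forbid NULL (a CHECK constraint passes when its expression is NULL) → nullable.
- battery: CHECK does not forbid NULL (a CHECK constraint passes when its expression is NULL) → nullable.
- version: DEFAULT only fills an omitted column; an explicit NULL is still allowed → nullable.
- gain: CHECK does not forbid NULL (a CHECK constraint passes when its expression is NULL) → nullable.
- value: CHECK does not forbid NULL (a CHECK constraint passes when its expression is NULL) → nullable.
- timestamp: CHECK does not forbid NULL (a CHECK constraint passes when its expression is NULL) → nullable.
- lat: declared NOT NULL → not nullable.
- serial: declared NOT NULL → not nullable.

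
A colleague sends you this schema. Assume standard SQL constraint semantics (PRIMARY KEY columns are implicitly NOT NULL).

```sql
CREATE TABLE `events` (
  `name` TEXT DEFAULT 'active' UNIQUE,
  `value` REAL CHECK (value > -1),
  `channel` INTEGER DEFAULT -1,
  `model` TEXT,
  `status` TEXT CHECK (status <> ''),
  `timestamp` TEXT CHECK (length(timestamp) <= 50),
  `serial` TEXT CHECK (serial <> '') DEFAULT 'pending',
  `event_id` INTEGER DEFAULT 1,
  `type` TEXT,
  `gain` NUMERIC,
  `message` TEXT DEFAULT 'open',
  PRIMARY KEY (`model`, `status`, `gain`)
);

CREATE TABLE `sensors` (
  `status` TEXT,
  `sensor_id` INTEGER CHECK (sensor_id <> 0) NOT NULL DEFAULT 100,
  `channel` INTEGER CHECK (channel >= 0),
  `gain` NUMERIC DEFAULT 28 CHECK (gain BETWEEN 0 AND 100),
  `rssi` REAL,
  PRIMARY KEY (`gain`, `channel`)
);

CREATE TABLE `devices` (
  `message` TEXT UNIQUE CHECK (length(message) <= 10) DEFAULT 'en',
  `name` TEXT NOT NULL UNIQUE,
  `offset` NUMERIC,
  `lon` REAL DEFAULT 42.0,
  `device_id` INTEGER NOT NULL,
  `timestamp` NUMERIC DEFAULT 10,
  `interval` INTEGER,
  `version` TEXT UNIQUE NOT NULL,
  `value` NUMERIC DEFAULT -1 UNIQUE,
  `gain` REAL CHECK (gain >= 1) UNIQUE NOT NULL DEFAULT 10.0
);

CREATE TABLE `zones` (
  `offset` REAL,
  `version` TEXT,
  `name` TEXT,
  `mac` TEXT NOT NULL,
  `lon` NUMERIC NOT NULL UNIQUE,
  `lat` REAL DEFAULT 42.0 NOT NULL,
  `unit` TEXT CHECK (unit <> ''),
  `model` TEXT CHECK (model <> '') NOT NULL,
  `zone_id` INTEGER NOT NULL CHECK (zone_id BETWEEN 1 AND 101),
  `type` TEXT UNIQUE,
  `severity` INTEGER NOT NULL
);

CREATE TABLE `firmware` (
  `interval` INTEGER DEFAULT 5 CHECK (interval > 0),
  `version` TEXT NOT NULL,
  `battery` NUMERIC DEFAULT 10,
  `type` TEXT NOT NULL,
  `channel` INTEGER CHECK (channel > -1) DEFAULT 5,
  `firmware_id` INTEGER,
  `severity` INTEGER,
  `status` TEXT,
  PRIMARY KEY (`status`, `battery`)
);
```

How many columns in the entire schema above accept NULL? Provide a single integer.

events: 8 nullable (name, value, channel, timestamp, serial, event_id, type, message — PK (model, status, gain) and explicit NOT NULL columns excluded).
sensors: 2 nullable (status, rssi — PK (gain, channel) and explicit NOT NULL columns excluded).
devices: 6 nullable (message, offset, lon, timestamp, interval, value — PK none and explicit NOT NULL columns excluded).
zones: 5 nullable (offset, version, name, unit, type — PK none and explicit NOT NULL columns excluded).
firmware: 4 nullable (interval, channel, firmware_id, severity — PK (status, battery) and explicit NOT NULL columns excluded).
Total: 8 + 2 + 6 + 5 + 4 = 25.

25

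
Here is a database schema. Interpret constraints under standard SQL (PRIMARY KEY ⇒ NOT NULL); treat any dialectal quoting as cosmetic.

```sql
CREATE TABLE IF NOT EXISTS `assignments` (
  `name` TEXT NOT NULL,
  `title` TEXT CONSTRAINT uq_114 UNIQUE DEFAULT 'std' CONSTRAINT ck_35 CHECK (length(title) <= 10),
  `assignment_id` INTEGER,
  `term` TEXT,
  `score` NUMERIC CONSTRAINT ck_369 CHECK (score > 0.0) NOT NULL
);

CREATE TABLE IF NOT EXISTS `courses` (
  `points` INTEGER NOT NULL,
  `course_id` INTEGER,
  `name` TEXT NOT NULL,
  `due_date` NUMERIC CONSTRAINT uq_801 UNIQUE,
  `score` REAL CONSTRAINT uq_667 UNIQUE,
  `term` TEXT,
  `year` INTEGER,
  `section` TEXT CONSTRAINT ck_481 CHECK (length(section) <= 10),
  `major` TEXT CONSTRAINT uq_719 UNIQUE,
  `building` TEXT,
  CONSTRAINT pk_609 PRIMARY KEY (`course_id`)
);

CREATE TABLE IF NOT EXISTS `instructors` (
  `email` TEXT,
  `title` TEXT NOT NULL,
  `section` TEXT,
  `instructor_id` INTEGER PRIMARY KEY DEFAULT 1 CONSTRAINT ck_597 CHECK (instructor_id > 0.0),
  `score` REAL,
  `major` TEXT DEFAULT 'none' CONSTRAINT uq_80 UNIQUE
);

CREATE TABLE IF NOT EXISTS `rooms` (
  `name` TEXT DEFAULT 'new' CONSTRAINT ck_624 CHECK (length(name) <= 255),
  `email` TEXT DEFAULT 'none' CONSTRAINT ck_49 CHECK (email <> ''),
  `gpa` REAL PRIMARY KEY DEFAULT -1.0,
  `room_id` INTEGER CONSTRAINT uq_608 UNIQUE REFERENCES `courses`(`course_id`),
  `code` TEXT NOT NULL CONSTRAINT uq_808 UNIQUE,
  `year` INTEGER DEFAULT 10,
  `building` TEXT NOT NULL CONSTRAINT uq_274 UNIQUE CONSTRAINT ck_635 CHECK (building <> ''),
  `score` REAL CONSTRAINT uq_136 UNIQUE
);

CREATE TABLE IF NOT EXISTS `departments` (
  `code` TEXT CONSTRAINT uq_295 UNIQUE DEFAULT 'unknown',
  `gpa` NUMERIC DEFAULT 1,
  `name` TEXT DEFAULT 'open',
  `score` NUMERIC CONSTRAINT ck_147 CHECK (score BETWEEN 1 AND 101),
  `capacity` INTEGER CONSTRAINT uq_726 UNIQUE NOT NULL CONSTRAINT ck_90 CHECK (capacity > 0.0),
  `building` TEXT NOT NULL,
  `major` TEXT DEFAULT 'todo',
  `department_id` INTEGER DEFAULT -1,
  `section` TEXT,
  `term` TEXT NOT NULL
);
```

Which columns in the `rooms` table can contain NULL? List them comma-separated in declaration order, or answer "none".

- name: CHECK does not forbid NULL (a CHECK constraint passes when its expression is NULL) → nullable.
- email: CHECK does not forbid NULL (a CHECK constraint passes when its expression is NULL) → nullable.
- gpa: part of the PRIMARY KEY, which implies NOT NULL → not nullable.
- room_id: a foreign key column may be NULL unless separately constrained → nullable.
- code: declared NOT NULL → not nullable.
- year: DEFAULT only fills an omitted column; an explicit NULL is still allowed → nullable.
- building: declared NOT NULL → not nullable.
- score: UNIQUE does not imply NOT NULL → nullable.

name, email, room_id, year, score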